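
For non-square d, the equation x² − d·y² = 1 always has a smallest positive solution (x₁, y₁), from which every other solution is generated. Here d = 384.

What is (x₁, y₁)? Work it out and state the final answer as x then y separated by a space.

√384 = [19; 1,1,2,9,2,1,1,38, …], period ℓ=8 (even) → k=7
step 0: (19, 1)  from 19·(1,0) + (0,1)
step 1: (20, 1)  from 1·(19,1) + (1,0)
…
step 3: (98, 5)  from 2·(39,2) + (20,1)
step 4: (921, 47)  from 9·(98,5) + (39,2)
…
step 6: (2861, 146)  from 1·(1940,99) + (921,47)
step 7: (4801, 245)  from 1·(2861,146) + (1940,99)
fundamental: x₁=4801, y₁=245  (since 23049601 − 384·60025 = 1)

4801 245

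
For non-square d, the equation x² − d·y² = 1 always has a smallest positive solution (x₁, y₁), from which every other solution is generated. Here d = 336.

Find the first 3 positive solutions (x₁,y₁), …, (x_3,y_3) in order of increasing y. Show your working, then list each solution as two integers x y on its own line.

55 3
6049 330
665335 36297

d=336: √d = [18; 3,36] (ℓ=2, even), read p_1/q_1
k=0  a_k=18  p_k/q_k = 18/1
k=1  a_k=3  p_k/q_k = 55/3
(x₁, y₁) = (55, 3);  55² − 336·3² = 1 ✓
k=2:  x_2 = 55·55+336·3·3 = 6049,  y_2 = 55·3+3·55 = 330
k=3:  x_3 = 55·6049+336·3·330 = 665335,  y_3 = 55·330+3·6049 = 36297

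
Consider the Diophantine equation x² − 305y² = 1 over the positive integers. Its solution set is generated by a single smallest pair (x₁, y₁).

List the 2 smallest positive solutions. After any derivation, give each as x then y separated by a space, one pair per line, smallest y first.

[17; 2,6,2,34] for √305; ℓ=4 ⇒ convergent index 3
i=0: a=17 ⇒ p=17, q=1
…
i=2: a=6 ⇒ p=227, q=13
i=3: a=2 ⇒ p=489, q=28
→ (489, 28).  Check: 489²=239121, 305·28²=239120, difference 1.
n=2: (489,28)∘(489,28) = (489·489+305·28·28, 489·28+28·489) = (478241,27384)

489 28
478241 27384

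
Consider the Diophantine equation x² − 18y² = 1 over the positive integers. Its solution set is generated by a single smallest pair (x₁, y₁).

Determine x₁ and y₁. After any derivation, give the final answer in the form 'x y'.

d=18: √d = [4; 4,8] (ℓ=2, even), read p_1/q_1
k=0  a_k=4  p_k/q_k = 4/1
k=1  a_k=4  p_k/q_k = 17/4
(x₁, y₁) = (17, 4);  17² − 18·4² = 1 ✓

17 4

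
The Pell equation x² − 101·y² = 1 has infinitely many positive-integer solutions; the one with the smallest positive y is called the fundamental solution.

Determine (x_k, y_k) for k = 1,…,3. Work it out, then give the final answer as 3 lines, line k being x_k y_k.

d=101: √d = [10; 20] (ℓ=1, odd), read p_1/q_1
a_0=10:  p_0=10·1+0=10,  q_0=10·0+1=1
a_1=20:  p_1=20·10+1=201,  q_1=20·1+0=20
→ (201, 20).  Check: 201²=40401, 101·20²=40400, difference 1.
(x_2, y_2) = (201·201 + 101·20·20, 201·20 + 20·201) = (80801, 8040)
(x_3, y_3) = (201·80801 + 101·20·8040, 201·8040 + 20·80801) = (32481801, 3232060)

201 20
80801 8040
32481801 3232060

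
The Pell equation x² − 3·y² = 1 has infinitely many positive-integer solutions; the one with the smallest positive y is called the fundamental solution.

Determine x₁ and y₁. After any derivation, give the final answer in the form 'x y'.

[1; 1,2] for √3; ℓ=2 ⇒ convergent index 1
k=0  a_k=1  p_k/q_k = 1/1
k=1  a_k=1  p_k/q_k = 2/1
fundamental: x₁=2, y₁=1  (since 4 − 3·1 = 1)

2 1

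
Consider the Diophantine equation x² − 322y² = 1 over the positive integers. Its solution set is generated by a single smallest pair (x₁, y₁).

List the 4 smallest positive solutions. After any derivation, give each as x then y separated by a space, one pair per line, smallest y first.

323 18
208657 11628
134792099 7511670
87075487297 4852527192

[17; 1,16,1,34] for √322; ℓ=4 ⇒ convergent index 3
step 0: (17, 1)  from 17·(1,0) + (0,1)
step 1: (18, 1)  from 1·(17,1) + (1,0)
step 2: (305, 17)  from 16·(18,1) + (17,1)
step 3: (323, 18)  from 1·(305,17) + (18,1)
fundamental: x₁=323, y₁=18  (since 104329 − 322·324 = 1)
(323+18√322)^2 = 208657 + 11628√322
(323+18√322)^3 = 134792099 + 7511670√322
(323+18√322)^4 = 87075487297 + 4852527192√322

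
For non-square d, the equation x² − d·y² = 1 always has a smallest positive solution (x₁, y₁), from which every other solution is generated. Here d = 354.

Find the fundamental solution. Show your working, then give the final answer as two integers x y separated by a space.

258065 13716

√354 → a₀=18, period (1,4,2,2,18,2,2,4,1,36); ℓ=10 even so k=9
k=0  a_k=18  p_k/q_k = 18/1
k=1  a_k=1  p_k/q_k = 19/1
k=2  a_k=4  p_k/q_k = 94/5
…
k=4  a_k=2  p_k/q_k = 508/27
k=5  a_k=18  p_k/q_k = 9351/497
…
k=7  a_k=2  p_k/q_k = 47771/2539
k=8  a_k=4  p_k/q_k = 210294/11177
k=9  a_k=1  p_k/q_k = 258065/13716
→ (258065, 13716).  Check: 258065²=66597544225, 354·13716²=66597544224, difference 1.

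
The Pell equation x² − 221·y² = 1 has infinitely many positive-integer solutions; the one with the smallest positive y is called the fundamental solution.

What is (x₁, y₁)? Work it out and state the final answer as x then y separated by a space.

1665 112

√221 = [14; 1,6,2,6,1,28, …], period ℓ=6 (even) → k=5
a_0=14:  p_0=14·1+0=14,  q_0=14·0+1=1
a_1=1:  p_1=1·14+1=15,  q_1=1·1+0=1
…
a_4=6:  p_4=6·223+104=1442,  q_4=6·15+7=97
a_5=1:  p_5=1·1442+223=1665,  q_5=1·97+15=112
→ (1665, 112).  Check: 1665²=2772225, 221·112²=2772224, difference 1.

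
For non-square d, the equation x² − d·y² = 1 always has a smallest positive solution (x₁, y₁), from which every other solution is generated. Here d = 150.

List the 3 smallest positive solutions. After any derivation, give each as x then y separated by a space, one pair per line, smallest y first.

d=150: √d = [12; 4,24] (ℓ=2, even), read p_1/q_1
i=0: a=12 ⇒ p=12, q=1
i=1: a=4 ⇒ p=49, q=4
(x₁, y₁) = (49, 4);  49² − 150·4² = 1 ✓
n=2: (49,4)∘(49,4) = (49·49+150·4·4, 49·4+4·49) = (4801,392)
n=3: (4801,392)∘(49,4) = (49·4801+150·4·392, 49·392+4·4801) = (470449,38412)

49 4
4801 392
470449 38412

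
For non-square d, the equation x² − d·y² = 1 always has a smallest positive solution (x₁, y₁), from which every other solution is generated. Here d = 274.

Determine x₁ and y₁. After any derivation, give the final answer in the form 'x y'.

3959299 239190

d=274: √d = [16; 1,1,4,4,1,1,32] (ℓ=7, odd), read p_13/q_13
step 0: (16, 1)  from 16·(1,0) + (0,1)
step 1: (17, 1)  from 1·(16,1) + (1,0)
step 2: (33, 2)  from 1·(17,1) + (16,1)
…
step 4: (629, 38)  from 4·(149,9) + (33,2)
…
step 10: (419253, 25328)  from 4·(93011,5619) + (47209,2852)
step 11: (1770023, 106931)  from 4·(419253,25328) + (93011,5619)
step 12: (2189276, 132259)  from 1·(1770023,106931) + (419253,25328)
step 13: (3959299, 239190)  from 1·(2189276,132259) + (1770023,106931)
(x₁, y₁) = (3959299, 239190);  3959299² − 274·239190² = 1 ✓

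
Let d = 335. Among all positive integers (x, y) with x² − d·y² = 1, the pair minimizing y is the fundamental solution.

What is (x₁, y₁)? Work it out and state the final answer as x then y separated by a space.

√335 → a₀=18, period (3,3,3,36); ℓ=4 even so k=3
step 0: (18, 1)  from 18·(1,0) + (0,1)
step 1: (55, 3)  from 3·(18,1) + (1,0)
step 2: (183, 10)  from 3·(55,3) + (18,1)
step 3: (604, 33)  from 3·(183,10) + (55,3)
(x₁, y₁) = (604, 33);  604² − 335·33² = 1 ✓

604 33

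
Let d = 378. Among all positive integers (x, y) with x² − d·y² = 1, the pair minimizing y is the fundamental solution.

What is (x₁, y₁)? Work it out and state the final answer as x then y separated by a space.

8749 450

[19; 2,3,1,4,1,3,2,38] for √378; ℓ=8 ⇒ convergent index 7
step 0: (19, 1)  from 19·(1,0) + (0,1)
…
step 2: (136, 7)  from 3·(39,2) + (19,1)
…
step 6: (3869, 199)  from 3·(1011,52) + (836,43)
step 7: (8749, 450)  from 2·(3869,199) + (1011,52)
(x₁, y₁) = (8749, 450);  8749² − 378·450² = 1 ✓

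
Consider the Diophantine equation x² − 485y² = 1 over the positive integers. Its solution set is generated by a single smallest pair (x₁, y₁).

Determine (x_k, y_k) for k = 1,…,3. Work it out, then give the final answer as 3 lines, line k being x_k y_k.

[22; 44] for √485; ℓ=1 ⇒ convergent index 1
i=0: a=22 ⇒ p=22, q=1
i=1: a=44 ⇒ p=969, q=44
(x₁, y₁) = (969, 44);  969² − 485·44² = 1 ✓
k=2:  x_2 = 969·969+485·44·44 = 1877921,  y_2 = 969·44+44·969 = 85272
k=3:  x_3 = 969·1877921+485·44·85272 = 3639409929,  y_3 = 969·85272+44·1877921 = 165257092

969 44
1877921 85272
3639409929 165257092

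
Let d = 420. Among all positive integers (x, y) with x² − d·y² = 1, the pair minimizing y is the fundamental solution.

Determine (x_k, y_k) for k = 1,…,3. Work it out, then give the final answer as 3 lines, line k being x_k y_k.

[20; 2,40] for √420; ℓ=2 ⇒ convergent index 1
i=0: a=20 ⇒ p=20, q=1
i=1: a=2 ⇒ p=41, q=2
fundamental: x₁=41, y₁=2  (since 1681 − 420·4 = 1)
n=2: (41,2)∘(41,2) = (41·41+420·2·2, 41·2+2·41) = (3361,164)
n=3: (3361,164)∘(41,2) = (41·3361+420·2·164, 41·164+2·3361) = (275561,13446)

41 2
3361 164
275561 13446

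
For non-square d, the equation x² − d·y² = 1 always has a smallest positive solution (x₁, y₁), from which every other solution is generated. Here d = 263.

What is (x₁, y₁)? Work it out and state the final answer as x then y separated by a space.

139128 8579

d=263: √d = [16; 4,1,1,1,1,15,1,1,1,1,4,32] (ℓ=12, even), read p_11/q_11
step 0: (16, 1)  from 16·(1,0) + (0,1)
…
step 2: (81, 5)  from 1·(65,4) + (16,1)
…
step 7: (6195, 382)  from 1·(5822,359) + (373,23)
…
step 10: (30229, 1864)  from 1·(18212,1123) + (12017,741)
step 11: (139128, 8579)  from 4·(30229,1864) + (18212,1123)
→ (139128, 8579).  Check: 139128²=19356600384, 263·8579²=19356600383, difference 1.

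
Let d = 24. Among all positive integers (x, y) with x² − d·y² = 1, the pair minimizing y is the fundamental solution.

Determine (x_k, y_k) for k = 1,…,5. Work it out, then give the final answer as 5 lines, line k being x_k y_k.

5 1
49 10
485 99
4801 980
47525 9701

√24 → a₀=4, period (1,8); ℓ=2 even so k=1
k=0  a_k=4  p_k/q_k = 4/1
k=1  a_k=1  p_k/q_k = 5/1
→ (5, 1).  Check: 5²=25, 24·1²=24, difference 1.
(x_2, y_2) = (5·5 + 24·1·1, 5·1 + 1·5) = (49, 10)
(x_3, y_3) = (5·49 + 24·1·10, 5·10 + 1·49) = (485, 99)
(x_4, y_4) = (5·485 + 24·1·99, 5·99 + 1·485) = (4801, 980)
(x_5, y_5) = (5·4801 + 24·1·980, 5·980 + 1·4801) = (47525, 9701)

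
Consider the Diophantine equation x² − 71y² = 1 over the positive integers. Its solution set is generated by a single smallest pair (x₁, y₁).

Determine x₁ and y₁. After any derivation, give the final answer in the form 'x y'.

[8; 2,2,1,7,1,2,2,16] for √71; ℓ=8 ⇒ convergent index 7
a_0=8:  p_0=8·1+0=8,  q_0=8·0+1=1
…
a_2=2:  p_2=2·17+8=42,  q_2=2·2+1=5
a_3=1:  p_3=1·42+17=59,  q_3=1·5+2=7
a_4=7:  p_4=7·59+42=455,  q_4=7·7+5=54
a_5=1:  p_5=1·455+59=514,  q_5=1·54+7=61
a_6=2:  p_6=2·514+455=1483,  q_6=2·61+54=176
a_7=2:  p_7=2·1483+514=3480,  q_7=2·176+61=413
(x₁, y₁) = (3480, 413);  3480² − 71·413² = 1 ✓

3480 413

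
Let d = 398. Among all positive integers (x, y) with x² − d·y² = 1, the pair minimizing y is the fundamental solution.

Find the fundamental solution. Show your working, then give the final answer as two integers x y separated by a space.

399 20

[19; 1,18,1,38] for √398; ℓ=4 ⇒ convergent index 3
i=0: a=19 ⇒ p=19, q=1
i=1: a=1 ⇒ p=20, q=1
i=2: a=18 ⇒ p=379, q=19
i=3: a=1 ⇒ p=399, q=20
→ (399, 20).  Check: 399²=159201, 398·20²=159200, difference 1.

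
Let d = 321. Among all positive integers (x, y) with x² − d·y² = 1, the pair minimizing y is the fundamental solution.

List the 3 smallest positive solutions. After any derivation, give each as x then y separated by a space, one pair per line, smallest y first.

215 12
92449 5160
39752855 2218788

[17; 1,10,1,34] for √321; ℓ=4 ⇒ convergent index 3
i=0: a=17 ⇒ p=17, q=1
i=1: a=1 ⇒ p=18, q=1
i=2: a=10 ⇒ p=197, q=11
i=3: a=1 ⇒ p=215, q=12
→ (215, 12).  Check: 215²=46225, 321·12²=46224, difference 1.
(x_2, y_2) = (215·215 + 321·12·12, 215·12 + 12·215) = (92449, 5160)
(x_3, y_3) = (215·92449 + 321·12·5160, 215·5160 + 12·92449) = (39752855, 2218788)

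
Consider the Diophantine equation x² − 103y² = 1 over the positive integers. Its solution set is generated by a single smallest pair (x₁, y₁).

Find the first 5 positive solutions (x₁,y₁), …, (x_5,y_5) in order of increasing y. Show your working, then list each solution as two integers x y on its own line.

√103 = [10; 6,1,2,1,1,9,1,1,2,1,6,20, …], period ℓ=12 (even) → k=11
i=0: a=10 ⇒ p=10, q=1
…
i=2: a=1 ⇒ p=71, q=7
i=3: a=2 ⇒ p=203, q=20
…
i=5: a=1 ⇒ p=477, q=47
i=6: a=9 ⇒ p=4567, q=450
…
i=8: a=1 ⇒ p=9611, q=947
i=9: a=2 ⇒ p=24266, q=2391
i=10: a=1 ⇒ p=33877, q=3338
i=11: a=6 ⇒ p=227528, q=22419
(x₁, y₁) = (227528, 22419);  227528² − 103·22419² = 1 ✓
k=2:  x_2 = 227528·227528+103·22419·22419 = 103537981567,  y_2 = 227528·22419+22419·227528 = 10201900464
k=3:  x_3 = 227528·103537981567+103·22419·10201900464 = 47115579739725224,  y_3 = 227528·10201900464+22419·103537981567 = 4642436017523565
k=4:  x_4 = 227528·47115579739725224+103·22419·4642436017523565 = 21440227253936863550977,  y_4 = 227528·4642436017523565+22419·47115579739725224 = 2112568364380001494176
k=5:  x_5 = 227528·21440227253936863550977+103·22419·2112568364380001494176 = 9756504053220377800313664488,  y_5 = 227528·2112568364380001494176+22419·21440227253936863550977 = 961336909616663523916230291

227528 22419
103537981567 10201900464
47115579739725224 4642436017523565
21440227253936863550977 2112568364380001494176
9756504053220377800313664488 961336909616663523916230291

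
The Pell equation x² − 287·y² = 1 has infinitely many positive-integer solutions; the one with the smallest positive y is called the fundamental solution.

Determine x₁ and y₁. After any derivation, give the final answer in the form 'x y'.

288 17

√287 → a₀=16, period (1,15,1,32); ℓ=4 even so k=3
i=0: a=16 ⇒ p=16, q=1
…
i=2: a=15 ⇒ p=271, q=16
i=3: a=1 ⇒ p=288, q=17
(x₁, y₁) = (288, 17);  288² − 287·17² = 1 ✓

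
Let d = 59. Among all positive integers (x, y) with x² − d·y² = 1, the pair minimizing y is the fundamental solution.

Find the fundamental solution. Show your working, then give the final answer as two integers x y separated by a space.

530 69

d=59: √d = [7; 1,2,7,2,1,14] (ℓ=6, even), read p_5/q_5
i=0: a=7 ⇒ p=7, q=1
…
i=2: a=2 ⇒ p=23, q=3
i=3: a=7 ⇒ p=169, q=22
i=4: a=2 ⇒ p=361, q=47
i=5: a=1 ⇒ p=530, q=69
fundamental: x₁=530, y₁=69  (since 280900 − 59·4761 = 1)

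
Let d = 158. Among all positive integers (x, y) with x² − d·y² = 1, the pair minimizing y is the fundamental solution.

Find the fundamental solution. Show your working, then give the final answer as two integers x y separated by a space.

[12; 1,1,3,12,3,1,1,24] for √158; ℓ=8 ⇒ convergent index 7
a_0=12:  p_0=12·1+0=12,  q_0=12·0+1=1
a_1=1:  p_1=1·12+1=13,  q_1=1·1+0=1
a_2=1:  p_2=1·13+12=25,  q_2=1·1+1=2
…
a_4=12:  p_4=12·88+25=1081,  q_4=12·7+2=86
…
a_6=1:  p_6=1·3331+1081=4412,  q_6=1·265+86=351
a_7=1:  p_7=1·4412+3331=7743,  q_7=1·351+265=616
(x₁, y₁) = (7743, 616);  7743² − 158·616² = 1 ✓

7743 616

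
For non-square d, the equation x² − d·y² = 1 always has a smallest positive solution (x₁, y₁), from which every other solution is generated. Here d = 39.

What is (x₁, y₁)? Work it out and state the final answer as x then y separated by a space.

d=39: √d = [6; 4,12] (ℓ=2, even), read p_1/q_1
a_0=6:  p_0=6·1+0=6,  q_0=6·0+1=1
a_1=4:  p_1=4·6+1=25,  q_1=4·1+0=4
(x₁, y₁) = (25, 4);  25² − 39·4² = 1 ✓

25 4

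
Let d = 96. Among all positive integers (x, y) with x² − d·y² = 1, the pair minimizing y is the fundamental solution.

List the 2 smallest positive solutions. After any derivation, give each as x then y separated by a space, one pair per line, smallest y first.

49 5
4801 490

[9; 1,3,1,18] for √96; ℓ=4 ⇒ convergent index 3
i=0: a=9 ⇒ p=9, q=1
…
i=2: a=3 ⇒ p=39, q=4
i=3: a=1 ⇒ p=49, q=5
fundamental: x₁=49, y₁=5  (since 2401 − 96·25 = 1)
n=2: (49,5)∘(49,5) = (49·49+96·5·5, 49·5+5·49) = (4801,490)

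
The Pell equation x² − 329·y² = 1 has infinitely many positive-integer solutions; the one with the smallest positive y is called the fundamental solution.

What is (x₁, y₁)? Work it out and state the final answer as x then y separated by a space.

d=329: √d = [18; 7,4,2,1,1,4,1,1,2,4,7,36] (ℓ=12, even), read p_11/q_11
a_0=18:  p_0=18·1+0=18,  q_0=18·0+1=1
a_1=7:  p_1=7·18+1=127,  q_1=7·1+0=7
a_2=4:  p_2=4·127+18=526,  q_2=4·7+1=29
a_3=2:  p_3=2·526+127=1179,  q_3=2·29+7=65
…
a_5=1:  p_5=1·1705+1179=2884,  q_5=1·94+65=159
a_6=4:  p_6=4·2884+1705=13241,  q_6=4·159+94=730
a_7=1:  p_7=1·13241+2884=16125,  q_7=1·730+159=889
…
a_10=4:  p_10=4·74857+29366=328794,  q_10=4·4127+1619=18127
a_11=7:  p_11=7·328794+74857=2376415,  q_11=7·18127+4127=131016
(x₁, y₁) = (2376415, 131016);  2376415² − 329·131016² = 1 ✓

2376415 131016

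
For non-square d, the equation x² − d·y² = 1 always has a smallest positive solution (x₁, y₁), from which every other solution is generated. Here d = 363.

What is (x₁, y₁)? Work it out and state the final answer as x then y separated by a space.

362 19

d=363: √d = [19; 19,38] (ℓ=2, even), read p_1/q_1
k=0  a_k=19  p_k/q_k = 19/1
k=1  a_k=19  p_k/q_k = 362/19
(x₁, y₁) = (362, 19);  362² − 363·19² = 1 ✓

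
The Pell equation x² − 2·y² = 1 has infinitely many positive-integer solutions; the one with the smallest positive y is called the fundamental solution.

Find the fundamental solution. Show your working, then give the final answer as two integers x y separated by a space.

3 2

√2 → a₀=1, period (2); ℓ=1 odd so k=1
step 0: (1, 1)  from 1·(1,0) + (0,1)
step 1: (3, 2)  from 2·(1,1) + (1,0)
→ (3, 2).  Check: 3²=9, 2·2²=8, difference 1.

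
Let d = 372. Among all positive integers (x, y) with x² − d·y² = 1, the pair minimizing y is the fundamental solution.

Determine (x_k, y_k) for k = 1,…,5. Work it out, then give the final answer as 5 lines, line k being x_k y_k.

12151 630
295293601 15310260
7176225079351 372069937890
174396621583094401 9042043615292520
4238186690536135053751 219739743566768883150

d=372: √d = [19; 3,2,12,2,3,38] (ℓ=6, even), read p_5/q_5
step 0: (19, 1)  from 19·(1,0) + (0,1)
step 1: (58, 3)  from 3·(19,1) + (1,0)
step 2: (135, 7)  from 2·(58,3) + (19,1)
step 3: (1678, 87)  from 12·(135,7) + (58,3)
step 4: (3491, 181)  from 2·(1678,87) + (135,7)
step 5: (12151, 630)  from 3·(3491,181) + (1678,87)
(x₁, y₁) = (12151, 630);  12151² − 372·630² = 1 ✓
n=2: (12151,630)∘(12151,630) = (12151·12151+372·630·630, 12151·630+630·12151) = (295293601,15310260)
n=3: (295293601,15310260)∘(12151,630) = (12151·295293601+372·630·15310260, 12151·15310260+630·295293601) = (7176225079351,372069937890)
n=4: (7176225079351,372069937890)∘(12151,630) = (12151·7176225079351+372·630·372069937890, 12151·372069937890+630·7176225079351) = (174396621583094401,9042043615292520)
n=5: (174396621583094401,9042043615292520)∘(12151,630) = (12151·174396621583094401+372·630·9042043615292520, 12151·9042043615292520+630·174396621583094401) = (4238186690536135053751,219739743566768883150)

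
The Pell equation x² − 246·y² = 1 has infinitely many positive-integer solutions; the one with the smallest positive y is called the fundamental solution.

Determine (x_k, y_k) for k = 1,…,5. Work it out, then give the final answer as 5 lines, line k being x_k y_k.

[15; 1,2,5,1,14,1,5,2,1,30] for √246; ℓ=10 ⇒ convergent index 9
i=0: a=15 ⇒ p=15, q=1
i=1: a=1 ⇒ p=16, q=1
i=2: a=2 ⇒ p=47, q=3
…
i=8: a=2 ⇒ p=60777, q=3875
i=9: a=1 ⇒ p=88805, q=5662
(x₁, y₁) = (88805, 5662);  88805² − 246·5662² = 1 ✓
(x_2, y_2) = (88805·88805 + 246·5662·5662, 88805·5662 + 5662·88805) = (15772656049, 1005627820)
(x_3, y_3) = (88805·15772656049 + 246·5662·1005627820, 88805·1005627820 + 5662·15772656049) = (2801381440774085, 178609557104538)
(x_4, y_4) = (88805·2801381440774085 + 246·5662·178609557104538, 88805·178609557104538 + 5662·2801381440774085) = (497553357680112580801, 31722843436331366360)
(x_5, y_5) = (88805·497553357680112580801 + 246·5662·31722843436331366360, 88805·31722843436331366360 + 5662·497553357680112580801) = (88370451854763414035291525, 5634294222548204422095062)

88805 5662
15772656049 1005627820
2801381440774085 178609557104538
497553357680112580801 31722843436331366360
88370451854763414035291525 5634294222548204422095062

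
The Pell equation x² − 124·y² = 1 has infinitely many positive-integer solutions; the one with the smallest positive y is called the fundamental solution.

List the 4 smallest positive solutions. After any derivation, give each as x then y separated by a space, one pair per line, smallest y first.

4620799 414960
42703566796801 3834893506080
394649197502177907199 35440544156001500880
3647189234337689639247667201 327527261991011323636100160

[11; 7,2,1,1,1,…,2,7,22] for √124; ℓ=16 ⇒ convergent index 15
step 0: (11, 1)  from 11·(1,0) + (0,1)
…
step 9: (17583, 1579)  from 1·(14543,1306) + (3040,273)
…
step 11: (84875, 7622)  from 1·(67292,6043) + (17583,1579)
…
step 14: (626251, 56239)  from 2·(237042,21287) + (152167,13665)
step 15: (4620799, 414960)  from 7·(626251,56239) + (237042,21287)
fundamental: x₁=4620799, y₁=414960  (since 21351783398401 − 124·172191801600 = 1)
n=2: (4620799,414960)∘(4620799,414960) = (4620799·4620799+124·414960·414960, 4620799·414960+414960·4620799) = (42703566796801,3834893506080)
n=3: (42703566796801,3834893506080)∘(4620799,414960) = (4620799·42703566796801+124·414960·3834893506080, 4620799·3834893506080+414960·42703566796801) = (394649197502177907199,35440544156001500880)
n=4: (394649197502177907199,35440544156001500880)∘(4620799,414960) = (4620799·394649197502177907199+124·414960·35440544156001500880, 4620799·35440544156001500880+414960·394649197502177907199) = (3647189234337689639247667201,327527261991011323636100160)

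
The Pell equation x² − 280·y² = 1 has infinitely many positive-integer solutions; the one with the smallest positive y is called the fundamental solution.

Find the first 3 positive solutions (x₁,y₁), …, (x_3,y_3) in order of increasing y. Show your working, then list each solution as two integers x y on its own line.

251 15
126001 7530
63252251 3780045

√280 = [16; 1,2,1,2,1,32, …], period ℓ=6 (even) → k=5
step 0: (16, 1)  from 16·(1,0) + (0,1)
…
step 4: (184, 11)  from 2·(67,4) + (50,3)
step 5: (251, 15)  from 1·(184,11) + (67,4)
→ (251, 15).  Check: 251²=63001, 280·15²=63000, difference 1.
n=2: (251,15)∘(251,15) = (251·251+280·15·15, 251·15+15·251) = (126001,7530)
n=3: (126001,7530)∘(251,15) = (251·126001+280·15·7530, 251·7530+15·126001) = (63252251,3780045)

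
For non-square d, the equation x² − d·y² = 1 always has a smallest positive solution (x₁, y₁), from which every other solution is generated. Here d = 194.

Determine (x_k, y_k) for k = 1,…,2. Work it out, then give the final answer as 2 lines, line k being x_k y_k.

√194 → a₀=13, period (1,12,1,26); ℓ=4 even so k=3
step 0: (13, 1)  from 13·(1,0) + (0,1)
step 1: (14, 1)  from 1·(13,1) + (1,0)
step 2: (181, 13)  from 12·(14,1) + (13,1)
step 3: (195, 14)  from 1·(181,13) + (14,1)
fundamental: x₁=195, y₁=14  (since 38025 − 194·196 = 1)
k=2:  x_2 = 195·195+194·14·14 = 76049,  y_2 = 195·14+14·195 = 5460

195 14
76049 5460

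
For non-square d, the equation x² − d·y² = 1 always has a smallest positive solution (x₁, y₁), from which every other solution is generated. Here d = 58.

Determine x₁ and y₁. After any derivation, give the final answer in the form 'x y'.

19603 2574

d=58: √d = [7; 1,1,1,1,1,1,14] (ℓ=7, odd), read p_13/q_13
step 0: (7, 1)  from 7·(1,0) + (0,1)
…
step 2: (15, 2)  from 1·(8,1) + (7,1)
step 3: (23, 3)  from 1·(15,2) + (8,1)
step 4: (38, 5)  from 1·(23,3) + (15,2)
…
step 6: (99, 13)  from 1·(61,8) + (38,5)
step 7: (1447, 190)  from 14·(99,13) + (61,8)
…
step 9: (2993, 393)  from 1·(1546,203) + (1447,190)
step 10: (4539, 596)  from 1·(2993,393) + (1546,203)
step 11: (7532, 989)  from 1·(4539,596) + (2993,393)
step 12: (12071, 1585)  from 1·(7532,989) + (4539,596)
step 13: (19603, 2574)  from 1·(12071,1585) + (7532,989)
fundamental: x₁=19603, y₁=2574  (since 384277609 − 58·6625476 = 1)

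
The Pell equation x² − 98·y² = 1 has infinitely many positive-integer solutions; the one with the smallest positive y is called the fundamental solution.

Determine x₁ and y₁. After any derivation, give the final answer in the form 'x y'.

d=98: √d = [9; 1,8,1,18] (ℓ=4, even), read p_3/q_3
step 0: (9, 1)  from 9·(1,0) + (0,1)
step 1: (10, 1)  from 1·(9,1) + (1,0)
step 2: (89, 9)  from 8·(10,1) + (9,1)
step 3: (99, 10)  from 1·(89,9) + (10,1)
→ (99, 10).  Check: 99²=9801, 98·10²=9800, difference 1.

99 10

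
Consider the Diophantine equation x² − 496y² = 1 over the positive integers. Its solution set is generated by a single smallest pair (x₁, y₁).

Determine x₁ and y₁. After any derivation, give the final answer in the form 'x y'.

4620799 207480

[22; 3,1,2,4,1,…,1,3,44] for √496; ℓ=16 ⇒ convergent index 15
step 0: (22, 1)  from 22·(1,0) + (0,1)
…
step 6: (2383, 107)  from 1·(1314,59) + (1069,48)
…
step 14: (1252502, 56239)  from 1·(863293,38763) + (389209,17476)
step 15: (4620799, 207480)  from 3·(1252502,56239) + (863293,38763)
fundamental: x₁=4620799, y₁=207480  (since 21351783398401 − 496·43047950400 = 1)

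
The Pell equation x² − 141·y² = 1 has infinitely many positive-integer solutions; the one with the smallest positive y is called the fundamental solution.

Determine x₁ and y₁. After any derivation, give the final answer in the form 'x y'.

√141 = [11; 1,6,1,22, …], period ℓ=4 (even) → k=3
k=0  a_k=11  p_k/q_k = 11/1
k=1  a_k=1  p_k/q_k = 12/1
k=2  a_k=6  p_k/q_k = 83/7
k=3  a_k=1  p_k/q_k = 95/8
(x₁, y₁) = (95, 8);  95² − 141·8² = 1 ✓

95 8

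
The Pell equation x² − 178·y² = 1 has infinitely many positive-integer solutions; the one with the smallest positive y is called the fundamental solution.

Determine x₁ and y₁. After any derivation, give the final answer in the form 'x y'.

1601 120

d=178: √d = [13; 2,1,12,1,2,26] (ℓ=6, even), read p_5/q_5
i=0: a=13 ⇒ p=13, q=1
…
i=2: a=1 ⇒ p=40, q=3
…
i=4: a=1 ⇒ p=547, q=41
i=5: a=2 ⇒ p=1601, q=120
(x₁, y₁) = (1601, 120);  1601² − 178·120² = 1 ✓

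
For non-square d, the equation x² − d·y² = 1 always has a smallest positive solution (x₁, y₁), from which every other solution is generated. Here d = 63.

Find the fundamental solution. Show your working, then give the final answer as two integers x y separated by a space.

8 1

[7; 1,14] for √63; ℓ=2 ⇒ convergent index 1
a_0=7:  p_0=7·1+0=7,  q_0=7·0+1=1
a_1=1:  p_1=1·7+1=8,  q_1=1·1+0=1
→ (8, 1).  Check: 8²=64, 63·1²=63, difference 1.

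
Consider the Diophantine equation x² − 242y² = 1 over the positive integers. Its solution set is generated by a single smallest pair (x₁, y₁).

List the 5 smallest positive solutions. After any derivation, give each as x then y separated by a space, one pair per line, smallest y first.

19601 1260
768398401 49394520
30122754096401 1936363971780
1180872205318713601 75909340372325040
46292552162781456490001 2975797959339522246300

[15; 1,1,3,1,14,1,3,1,1,30] for √242; ℓ=10 ⇒ convergent index 9
k=0  a_k=15  p_k/q_k = 15/1
…
k=2  a_k=1  p_k/q_k = 31/2
…
k=6  a_k=1  p_k/q_k = 2209/142
…
k=8  a_k=1  p_k/q_k = 10905/701
k=9  a_k=1  p_k/q_k = 19601/1260
fundamental: x₁=19601, y₁=1260  (since 384199201 − 242·1587600 = 1)
n=2: (19601,1260)∘(19601,1260) = (19601·19601+242·1260·1260, 19601·1260+1260·19601) = (768398401,49394520)
n=3: (768398401,49394520)∘(19601,1260) = (19601·768398401+242·1260·49394520, 19601·49394520+1260·768398401) = (30122754096401,1936363971780)
n=4: (30122754096401,1936363971780)∘(19601,1260) = (19601·30122754096401+242·1260·1936363971780, 19601·1936363971780+1260·30122754096401) = (1180872205318713601,75909340372325040)
n=5: (1180872205318713601,75909340372325040)∘(19601,1260) = (19601·1180872205318713601+242·1260·75909340372325040, 19601·75909340372325040+1260·1180872205318713601) = (46292552162781456490001,2975797959339522246300)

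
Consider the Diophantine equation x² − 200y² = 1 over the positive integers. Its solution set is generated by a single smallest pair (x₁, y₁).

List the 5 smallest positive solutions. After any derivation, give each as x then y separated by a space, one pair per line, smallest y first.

99 7
19601 1386
3880899 274421
768398401 54333972
152139002499 10757852035

[14; 7,28] for √200; ℓ=2 ⇒ convergent index 1
a_0=14:  p_0=14·1+0=14,  q_0=14·0+1=1
a_1=7:  p_1=7·14+1=99,  q_1=7·1+0=7
fundamental: x₁=99, y₁=7  (since 9801 − 200·49 = 1)
k=2:  x_2 = 99·99+200·7·7 = 19601,  y_2 = 99·7+7·99 = 1386
k=3:  x_3 = 99·19601+200·7·1386 = 3880899,  y_3 = 99·1386+7·19601 = 274421
k=4:  x_4 = 99·3880899+200·7·274421 = 768398401,  y_4 = 99·274421+7·3880899 = 54333972
k=5:  x_5 = 99·768398401+200·7·54333972 = 152139002499,  y_5 = 99·54333972+7·768398401 = 10757852035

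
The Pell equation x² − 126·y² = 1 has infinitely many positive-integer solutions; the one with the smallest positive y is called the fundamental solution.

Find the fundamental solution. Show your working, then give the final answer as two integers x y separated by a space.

d=126: √d = [11; 4,2,4,22] (ℓ=4, even), read p_3/q_3
step 0: (11, 1)  from 11·(1,0) + (0,1)
…
step 2: (101, 9)  from 2·(45,4) + (11,1)
step 3: (449, 40)  from 4·(101,9) + (45,4)
fundamental: x₁=449, y₁=40  (since 201601 − 126·1600 = 1)

449 40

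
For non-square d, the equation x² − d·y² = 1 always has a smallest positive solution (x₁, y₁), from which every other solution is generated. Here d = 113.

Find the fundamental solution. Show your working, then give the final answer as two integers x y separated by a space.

[10; 1,1,1,2,2,1,1,1,20] for √113; ℓ=9 ⇒ convergent index 17
k=0  a_k=10  p_k/q_k = 10/1
k=1  a_k=1  p_k/q_k = 11/1
k=2  a_k=1  p_k/q_k = 21/2
k=3  a_k=1  p_k/q_k = 32/3
…
k=10  a_k=1  p_k/q_k = 16785/1579
…
k=12  a_k=1  p_k/q_k = 49579/4664
…
k=16  a_k=1  p_k/q_k = 758918/71393
k=17  a_k=1  p_k/q_k = 1204353/113296
→ (1204353, 113296).  Check: 1204353²=1450466148609, 113·113296²=1450466148608, difference 1.

1204353 113296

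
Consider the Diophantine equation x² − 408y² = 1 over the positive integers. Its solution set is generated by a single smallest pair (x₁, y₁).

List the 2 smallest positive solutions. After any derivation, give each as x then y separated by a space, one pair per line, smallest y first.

101 5
20401 1010

d=408: √d = [20; 5,40] (ℓ=2, even), read p_1/q_1
k=0  a_k=20  p_k/q_k = 20/1
k=1  a_k=5  p_k/q_k = 101/5
→ (101, 5).  Check: 101²=10201, 408·5²=10200, difference 1.
k=2:  x_2 = 101·101+408·5·5 = 20401,  y_2 = 101·5+5·101 = 1010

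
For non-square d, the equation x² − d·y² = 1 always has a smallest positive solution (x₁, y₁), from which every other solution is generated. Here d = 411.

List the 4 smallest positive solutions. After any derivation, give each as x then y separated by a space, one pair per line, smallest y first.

49730 2453
4946145799 243975380
491943661118810 24265791292347
48928716529930696801 2413475601692857240

d=411: √d = [20; 3,1,1,1,19,1,1,1,3,40] (ℓ=10, even), read p_9/q_9
a_0=20:  p_0=20·1+0=20,  q_0=20·0+1=1
…
a_2=1:  p_2=1·61+20=81,  q_2=1·3+1=4
…
a_7=1:  p_7=1·4602+4379=8981,  q_7=1·227+216=443
a_8=1:  p_8=1·8981+4602=13583,  q_8=1·443+227=670
a_9=3:  p_9=3·13583+8981=49730,  q_9=3·670+443=2453
→ (49730, 2453).  Check: 49730²=2473072900, 411·2453²=2473072899, difference 1.
(49730+2453√411)^2 = 4946145799 + 243975380√411
(49730+2453√411)^3 = 491943661118810 + 24265791292347√411
(49730+2453√411)^4 = 48928716529930696801 + 2413475601692857240√411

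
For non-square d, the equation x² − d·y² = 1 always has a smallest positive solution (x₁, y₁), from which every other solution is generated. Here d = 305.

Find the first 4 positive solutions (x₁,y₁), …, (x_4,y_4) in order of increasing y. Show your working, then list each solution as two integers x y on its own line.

489 28
478241 27384
467719209 26781524
457428908161 26192303088

[17; 2,6,2,34] for √305; ℓ=4 ⇒ convergent index 3
k=0  a_k=17  p_k/q_k = 17/1
…
k=2  a_k=6  p_k/q_k = 227/13
k=3  a_k=2  p_k/q_k = 489/28
(x₁, y₁) = (489, 28);  489² − 305·28² = 1 ✓
(489+28√305)^2 = 478241 + 27384√305
(489+28√305)^3 = 467719209 + 26781524√305
(489+28√305)^4 = 457428908161 + 26192303088√305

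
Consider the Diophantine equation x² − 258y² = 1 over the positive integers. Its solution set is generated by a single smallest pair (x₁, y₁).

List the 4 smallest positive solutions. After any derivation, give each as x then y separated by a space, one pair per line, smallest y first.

[16; 16,32] for √258; ℓ=2 ⇒ convergent index 1
a_0=16:  p_0=16·1+0=16,  q_0=16·0+1=1
a_1=16:  p_1=16·16+1=257,  q_1=16·1+0=16
fundamental: x₁=257, y₁=16  (since 66049 − 258·256 = 1)
(x_2, y_2) = (257·257 + 258·16·16, 257·16 + 16·257) = (132097, 8224)
(x_3, y_3) = (257·132097 + 258·16·8224, 257·8224 + 16·132097) = (67897601, 4227120)
(x_4, y_4) = (257·67897601 + 258·16·4227120, 257·4227120 + 16·67897601) = (34899234817, 2172731456)

257 16
132097 8224
67897601 4227120
34899234817 2172731456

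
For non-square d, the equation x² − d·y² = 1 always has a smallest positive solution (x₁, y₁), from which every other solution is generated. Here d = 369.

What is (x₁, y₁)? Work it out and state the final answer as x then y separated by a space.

√369 = [19; 4,1,3,2,7,4,7,2,3,1,4,38, …], period ℓ=12 (even) → k=11
a_0=19:  p_0=19·1+0=19,  q_0=19·0+1=1
…
a_2=1:  p_2=1·77+19=96,  q_2=1·4+1=5
a_3=3:  p_3=3·96+77=365,  q_3=3·5+4=19
…
a_10=1:  p_10=1·1364557+393504=1758061,  q_10=1·71036+20485=91521
a_11=4:  p_11=4·1758061+1364557=8396801,  q_11=4·91521+71036=437120
→ (8396801, 437120).  Check: 8396801²=70506267033601, 369·437120²=70506267033600, difference 1.

8396801 437120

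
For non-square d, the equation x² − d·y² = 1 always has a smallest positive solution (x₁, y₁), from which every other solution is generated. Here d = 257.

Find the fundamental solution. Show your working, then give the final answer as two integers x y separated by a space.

√257 → a₀=16, period (32); ℓ=1 odd so k=1
step 0: (16, 1)  from 16·(1,0) + (0,1)
step 1: (513, 32)  from 32·(16,1) + (1,0)
fundamental: x₁=513, y₁=32  (since 263169 − 257·1024 = 1)

513 32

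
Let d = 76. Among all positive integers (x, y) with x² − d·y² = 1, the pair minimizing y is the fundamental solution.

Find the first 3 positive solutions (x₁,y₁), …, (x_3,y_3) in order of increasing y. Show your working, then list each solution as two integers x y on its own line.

57799 6630
6681448801 766414740
772362118440199 88596011107890

[8; 1,2,1,1,5,4,5,1,1,2,1,16] for √76; ℓ=12 ⇒ convergent index 11
i=0: a=8 ⇒ p=8, q=1
…
i=3: a=1 ⇒ p=35, q=4
i=4: a=1 ⇒ p=61, q=7
i=5: a=5 ⇒ p=340, q=39
i=6: a=4 ⇒ p=1421, q=163
i=7: a=5 ⇒ p=7445, q=854
i=8: a=1 ⇒ p=8866, q=1017
i=9: a=1 ⇒ p=16311, q=1871
i=10: a=2 ⇒ p=41488, q=4759
i=11: a=1 ⇒ p=57799, q=6630
fundamental: x₁=57799, y₁=6630  (since 3340724401 − 76·43956900 = 1)
(x_2, y_2) = (57799·57799 + 76·6630·6630, 57799·6630 + 6630·57799) = (6681448801, 766414740)
(x_3, y_3) = (57799·6681448801 + 76·6630·766414740, 57799·766414740 + 6630·6681448801) = (772362118440199, 88596011107890)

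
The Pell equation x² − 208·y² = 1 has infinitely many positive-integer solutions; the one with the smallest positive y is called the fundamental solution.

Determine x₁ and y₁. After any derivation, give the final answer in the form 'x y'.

649 45

√208 = [14; 2,2,1,2,2,28, …], period ℓ=6 (even) → k=5
k=0  a_k=14  p_k/q_k = 14/1
…
k=3  a_k=1  p_k/q_k = 101/7
k=4  a_k=2  p_k/q_k = 274/19
k=5  a_k=2  p_k/q_k = 649/45
→ (649, 45).  Check: 649²=421201, 208·45²=421200, difference 1.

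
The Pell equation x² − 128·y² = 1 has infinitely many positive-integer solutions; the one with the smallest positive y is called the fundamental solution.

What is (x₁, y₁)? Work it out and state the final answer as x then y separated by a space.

577 51

[11; 3,5,3,22] for √128; ℓ=4 ⇒ convergent index 3
k=0  a_k=11  p_k/q_k = 11/1
…
k=2  a_k=5  p_k/q_k = 181/16
k=3  a_k=3  p_k/q_k = 577/51
→ (577, 51).  Check: 577²=332929, 128·51²=332928, difference 1.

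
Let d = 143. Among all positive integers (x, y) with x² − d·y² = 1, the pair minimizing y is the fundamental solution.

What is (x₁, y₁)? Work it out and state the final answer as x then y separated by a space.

√143 → a₀=11, period (1,22); ℓ=2 even so k=1
step 0: (11, 1)  from 11·(1,0) + (0,1)
step 1: (12, 1)  from 1·(11,1) + (1,0)
(x₁, y₁) = (12, 1);  12² − 143·1² = 1 ✓

12 1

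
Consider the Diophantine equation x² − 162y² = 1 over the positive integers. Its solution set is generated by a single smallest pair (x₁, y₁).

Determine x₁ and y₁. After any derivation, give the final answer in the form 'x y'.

√162 → a₀=12, period (1,2,1,2,12,2,1,2,1,24); ℓ=10 even so k=9
step 0: (12, 1)  from 12·(1,0) + (0,1)
step 1: (13, 1)  from 1·(12,1) + (1,0)
step 2: (38, 3)  from 2·(13,1) + (12,1)
…
step 6: (3602, 283)  from 2·(1731,136) + (140,11)
…
step 8: (14268, 1121)  from 2·(5333,419) + (3602,283)
step 9: (19601, 1540)  from 1·(14268,1121) + (5333,419)
fundamental: x₁=19601, y₁=1540  (since 384199201 − 162·2371600 = 1)

19601 1540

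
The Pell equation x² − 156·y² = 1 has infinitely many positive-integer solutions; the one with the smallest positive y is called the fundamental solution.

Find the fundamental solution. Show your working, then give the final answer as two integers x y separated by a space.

√156 → a₀=12, period (2,24); ℓ=2 even so k=1
step 0: (12, 1)  from 12·(1,0) + (0,1)
step 1: (25, 2)  from 2·(12,1) + (1,0)
→ (25, 2).  Check: 25²=625, 156·2²=624, difference 1.

25 2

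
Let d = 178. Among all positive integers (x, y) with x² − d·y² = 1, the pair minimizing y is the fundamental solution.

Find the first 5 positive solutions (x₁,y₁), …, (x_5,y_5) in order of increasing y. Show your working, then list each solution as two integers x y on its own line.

1601 120
5126401 384240
16414734401 1230336360
52559974425601 3939536640480
168297021696040001 12614395092480600

√178 → a₀=13, period (2,1,12,1,2,26); ℓ=6 even so k=5
step 0: (13, 1)  from 13·(1,0) + (0,1)
step 1: (27, 2)  from 2·(13,1) + (1,0)
…
step 3: (507, 38)  from 12·(40,3) + (27,2)
step 4: (547, 41)  from 1·(507,38) + (40,3)
step 5: (1601, 120)  from 2·(547,41) + (507,38)
fundamental: x₁=1601, y₁=120  (since 2563201 − 178·14400 = 1)
n=2: (1601,120)∘(1601,120) = (1601·1601+178·120·120, 1601·120+120·1601) = (5126401,384240)
n=3: (5126401,384240)∘(1601,120) = (1601·5126401+178·120·384240, 1601·384240+120·5126401) = (16414734401,1230336360)
n=4: (16414734401,1230336360)∘(1601,120) = (1601·16414734401+178·120·1230336360, 1601·1230336360+120·16414734401) = (52559974425601,3939536640480)
n=5: (52559974425601,3939536640480)∘(1601,120) = (1601·52559974425601+178·120·3939536640480, 1601·3939536640480+120·52559974425601) = (168297021696040001,12614395092480600)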